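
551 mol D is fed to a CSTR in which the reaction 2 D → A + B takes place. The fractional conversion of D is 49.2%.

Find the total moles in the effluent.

D reacted = 0.492 × 551 = 271.1 mol; ν_D = −2, so ξ = 271.1/2 = 135.5 mol.
Outlet amounts (n = n₀ + ν ξ):
  D: 551 − 2(135.5) = 279.9
  A: 0 + 1(135.5) = 135.5
  B: 0 + 1(135.5) = 135.5
Total out = 279.9 + 135.5 + 135.5 = 551 mol.

551 mol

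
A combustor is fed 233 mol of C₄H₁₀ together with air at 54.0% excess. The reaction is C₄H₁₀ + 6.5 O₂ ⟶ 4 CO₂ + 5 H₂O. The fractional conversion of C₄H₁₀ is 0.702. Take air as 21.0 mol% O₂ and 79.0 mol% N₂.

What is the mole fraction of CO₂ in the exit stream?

Stoichiometric O₂ = 6.5 × 233 = 1514 mol; O₂ fed = 1514 × 1.540 = 2332 mol.
N₂ fed = 2332 × 79/21 = 8774 mol.
Fuel reacted = 0.702 × 233 → ξ = 163.6 mol.
Outlet (n = n₀ + ν ξ):
  C₄H₁₀: 233 − 1(163.6) = 69.43
  O₂: 2332 − 6.5(163.6) = 1269
  N₂: 8774 (inert)
  CO₂: 0 + 4(163.6) = 654.3
  H₂O: 0 + 5(163.6) = 817.8
Total out = 11580 mol; y_CO₂ = 654.3 / 11580 = 0.05648.

0.0565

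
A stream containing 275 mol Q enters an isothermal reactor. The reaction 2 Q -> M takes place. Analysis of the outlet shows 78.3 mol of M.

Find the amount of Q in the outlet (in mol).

For M: n = n₀ + 1ξ → 78.3 = 0 + 1ξ, giving ξ = 78.3 mol.
Outlet amounts (n = n₀ + ν ξ):
  Q: 275 − 2(78.3) = 118.4
  M: 0 + 1(78.3) = 78.3

118 mol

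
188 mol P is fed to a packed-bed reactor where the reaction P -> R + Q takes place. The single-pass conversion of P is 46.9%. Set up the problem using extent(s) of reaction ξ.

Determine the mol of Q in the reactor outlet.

P reacted = 0.469 × 188 = 88.17 mol; ν_P = −1, so ξ = 88.17/1 = 88.17 mol.
Outlet amounts (n = n₀ + ν ξ):
  P: 188 − 1(88.17) = 99.83
  R: 0 + 1(88.17) = 88.17
  Q: 0 + 1(88.17) = 88.17

88.2 mol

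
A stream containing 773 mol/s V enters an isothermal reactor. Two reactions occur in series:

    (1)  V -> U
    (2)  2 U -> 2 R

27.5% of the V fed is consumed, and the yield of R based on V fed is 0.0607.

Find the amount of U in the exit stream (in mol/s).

Conversion of V: V consumed = 1ξ₁ = 0.275 × 773 → ξ₁ = 212.6 mol/s.
Yield of R: 2ξ₂ / 773 = 0.0607 → ξ₂ = 23.46 mol/s.
Outlet amounts (n = n₀ + Σ ν·ξ):
  V: 773 − 1(212.6) = 560.4
  U: 0 + 1(212.6) − 2(23.46) = 165.7
  R: 0 + 2(23.46) = 46.92

166 mol/s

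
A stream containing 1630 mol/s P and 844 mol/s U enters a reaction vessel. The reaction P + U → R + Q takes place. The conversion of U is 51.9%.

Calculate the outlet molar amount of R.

438 mol/s

U reacted = 0.519 × 844 = 438 mol/s; ν_U = −1, so ξ = 438/1 = 438 mol/s.
Outlet amounts (n = n₀ + ν ξ):
  P: 1630 − 1(438) = 1192
  U: 844 − 1(438) = 406
  R: 0 + 1(438) = 438
  Q: 0 + 1(438) = 438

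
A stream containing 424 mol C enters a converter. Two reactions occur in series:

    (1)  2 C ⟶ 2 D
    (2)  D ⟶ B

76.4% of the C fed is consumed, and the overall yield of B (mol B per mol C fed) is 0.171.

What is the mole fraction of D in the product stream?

0.593

Conversion of C: C consumed = 2ξ₁ = 0.764 × 424 → ξ₁ = 162 mol.
Yield of B: 1ξ₂ / 424 = 0.171 → ξ₂ = 72.5 mol.
Outlet amounts (n = n₀ + Σ ν·ξ):
  C: 424 − 2(162) = 100.1
  D: 0 + 2(162) − 1(72.5) = 251.4
  B: 0 + 1(72.5) = 72.5
Total out = 424 mol; y_D = 251.4 / 424 = 0.593.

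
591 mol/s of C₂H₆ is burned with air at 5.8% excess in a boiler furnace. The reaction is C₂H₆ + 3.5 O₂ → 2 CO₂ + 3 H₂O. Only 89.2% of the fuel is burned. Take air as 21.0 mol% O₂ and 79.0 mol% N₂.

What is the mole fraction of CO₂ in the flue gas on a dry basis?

0.109

Stoichiometric O₂ = 3.5 × 591 = 2068 mol/s; O₂ fed = 2068 × 1.058 = 2188 mol/s.
N₂ fed = 2188 × 79/21 = 8233 mol/s.
Fuel reacted = 0.892 × 591 → ξ = 527.2 mol/s.
Outlet (n = n₀ + ν ξ):
  C₂H₆: 591 − 1(527.2) = 63.83
  O₂: 2188 − 3.5(527.2) = 343.4
  N₂: 8233 (inert)
  CO₂: 0 + 2(527.2) = 1054
  H₂O: 0 + 3(527.2) = 1582
Dry total = 9694 mol/s; y_CO₂ (dry) = 1054 / 9694 = 0.1088.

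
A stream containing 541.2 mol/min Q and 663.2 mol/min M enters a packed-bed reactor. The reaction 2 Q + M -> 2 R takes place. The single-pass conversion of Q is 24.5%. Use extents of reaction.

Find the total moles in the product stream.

1140 mol/min

Q reacted = 0.245 × 541.2 = 132.6 mol/min; ν_Q = −2, so ξ = 132.6/2 = 66.3 mol/min.
Outlet amounts (n = n₀ + ν ξ):
  Q: 541.2 − 2(66.3) = 408.6
  M: 663.2 − 1(66.3) = 596.9
  R: 0 + 2(66.3) = 132.6
Total out = 408.6 + 596.9 + 132.6 = 1138 mol/min.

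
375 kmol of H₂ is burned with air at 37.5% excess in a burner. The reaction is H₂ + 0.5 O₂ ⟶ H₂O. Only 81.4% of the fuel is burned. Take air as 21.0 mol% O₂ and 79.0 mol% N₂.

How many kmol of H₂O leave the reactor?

Stoichiometric O₂ = 0.5 × 375 = 187.5 kmol; O₂ fed = 187.5 × 1.375 = 257.8 kmol.
N₂ fed = 257.8 × 79/21 = 969.9 kmol.
Fuel reacted = 0.814 × 375 → ξ = 305.2 kmol.
Outlet (n = n₀ + ν ξ):
  H₂: 375 − 1(305.2) = 69.75
  O₂: 257.8 − 0.5(305.2) = 105.2
  N₂: 969.9 (inert)
  H₂O: 0 + 1(305.2) = 305.2

305 kmol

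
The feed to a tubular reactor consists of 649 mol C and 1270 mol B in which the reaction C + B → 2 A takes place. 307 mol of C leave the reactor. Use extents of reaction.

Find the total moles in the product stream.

1920 mol

For C: n = n₀ − 1ξ → 307 = 649 − 1ξ, giving ξ = 342 mol.
Outlet amounts (n = n₀ + ν ξ):
  C: 649 − 1(342) = 307
  B: 1270 − 1(342) = 928
  A: 0 + 2(342) = 684
Total out = 307 + 928 + 684 = 1919 mol.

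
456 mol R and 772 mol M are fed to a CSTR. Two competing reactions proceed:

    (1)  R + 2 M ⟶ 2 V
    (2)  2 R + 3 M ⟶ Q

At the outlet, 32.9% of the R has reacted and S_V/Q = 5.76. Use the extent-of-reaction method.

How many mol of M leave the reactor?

Conversion of R: R consumed = 0.329 × 456 = 150 mol = 1ξ₁ + 2ξ₂.
Selectivity: 2ξ₁ / (1ξ₂) = 5.76 → ξ₁ = 2.88 ξ₂.
Substitute: (1·2.88 + 2) ξ₂ = 150 → ξ₂ = 30.74 mol, ξ₁ = 88.54 mol.
Outlet amounts (n = n₀ + Σ ν·ξ):
  R: 456 − 1(88.54) − 2(30.74) = 306
  M: 772 − 2(88.54) − 3(30.74) = 502.7
  V: 0 + 2(88.54) = 177.1
  Q: 0 + 1(30.74) = 30.74

503 mol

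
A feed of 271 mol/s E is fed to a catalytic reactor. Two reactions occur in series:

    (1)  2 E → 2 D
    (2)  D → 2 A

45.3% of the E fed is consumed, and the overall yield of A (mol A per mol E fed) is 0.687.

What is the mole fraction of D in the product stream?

0.0815

Conversion of E: E consumed = 2ξ₁ = 0.453 × 271 → ξ₁ = 61.38 mol/s.
Yield of A: 2ξ₂ / 271 = 0.687 → ξ₂ = 93.09 mol/s.
Outlet amounts (n = n₀ + Σ ν·ξ):
  E: 271 − 2(61.38) = 148.2
  D: 0 + 2(61.38) − 1(93.09) = 29.67
  A: 0 + 2(93.09) = 186.2
Total out = 364.1 mol/s; y_D = 29.67 / 364.1 = 0.0815.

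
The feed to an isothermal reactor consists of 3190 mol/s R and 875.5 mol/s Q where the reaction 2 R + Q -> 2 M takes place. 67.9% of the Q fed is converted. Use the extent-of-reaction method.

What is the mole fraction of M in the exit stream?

Q reacted = 0.679 × 875.5 = 594.5 mol/s; ν_Q = −1, so ξ = 594.5/1 = 594.5 mol/s.
Outlet amounts (n = n₀ + ν ξ):
  R: 3190 − 2(594.5) = 2001
  Q: 875.5 − 1(594.5) = 281
  M: 0 + 2(594.5) = 1189
Total out = 3471 mol/s; y_M = 1189 / 3471 = 0.3425.

0.343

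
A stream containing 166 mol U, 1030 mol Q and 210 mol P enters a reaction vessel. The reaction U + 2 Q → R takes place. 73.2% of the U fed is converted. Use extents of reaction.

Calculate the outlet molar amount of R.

U reacted = 0.732 × 166 = 121.5 mol; ν_U = −1, so ξ = 121.5/1 = 121.5 mol.
Outlet amounts (n = n₀ + ν ξ):
  U: 166 − 1(121.5) = 44.49
  Q: 1030 − 2(121.5) = 787
  R: 0 + 1(121.5) = 121.5
  P: 210 (inert)

122 mol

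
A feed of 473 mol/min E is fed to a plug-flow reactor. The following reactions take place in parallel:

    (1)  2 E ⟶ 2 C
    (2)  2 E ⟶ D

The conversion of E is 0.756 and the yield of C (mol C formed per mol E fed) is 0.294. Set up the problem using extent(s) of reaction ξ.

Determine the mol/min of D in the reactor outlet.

Yield of C: 2ξ₁ / 473 = 0.294 → ξ₁ = 69.53 mol/min.
Conversion of E: 2ξ₁ + 2ξ₂ = 0.756 × 473 = 357.6 → ξ₂ = 109.3 mol/min.
Outlet amounts (n = n₀ + Σ ν·ξ):
  E: 473 − 2(69.53) − 2(109.3) = 115.4
  C: 0 + 2(69.53) = 139.1
  D: 0 + 1(109.3) = 109.3

109 mol/min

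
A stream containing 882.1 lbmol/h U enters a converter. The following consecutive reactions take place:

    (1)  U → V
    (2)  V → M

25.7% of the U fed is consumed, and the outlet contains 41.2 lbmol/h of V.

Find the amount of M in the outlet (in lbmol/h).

Conversion of U: U consumed = 1ξ₁ = 0.257 × 882.1 → ξ₁ = 226.7 lbmol/h.
V balance: n_V = 0 + 1ξ₁ − 1ξ₂ = 41.2 → ξ₂ = (1·226.7 − 41.2)/1 = 185.5 lbmol/h.
Outlet amounts (n = n₀ + Σ ν·ξ):
  U: 882.1 − 1(226.7) = 655.4
  V: 0 + 1(226.7) − 1(185.5) = 41.2
  M: 0 + 1(185.5) = 185.5

185 lbmol/h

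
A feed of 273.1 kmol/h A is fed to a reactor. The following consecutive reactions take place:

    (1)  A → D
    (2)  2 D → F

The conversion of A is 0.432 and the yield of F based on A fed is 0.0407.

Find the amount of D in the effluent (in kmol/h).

Conversion of A: A consumed = 1ξ₁ = 0.432 × 273.1 → ξ₁ = 118 kmol/h.
Yield of F: 1ξ₂ / 273.1 = 0.0407 → ξ₂ = 11.12 kmol/h.
Outlet amounts (n = n₀ + Σ ν·ξ):
  A: 273.1 − 1(118) = 155.1
  D: 0 + 1(118) − 2(11.12) = 95.75
  F: 0 + 1(11.12) = 11.12

95.7 kmol/h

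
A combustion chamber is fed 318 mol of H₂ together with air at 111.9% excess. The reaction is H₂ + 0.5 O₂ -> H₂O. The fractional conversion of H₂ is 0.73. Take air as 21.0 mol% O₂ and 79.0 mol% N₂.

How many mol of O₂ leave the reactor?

Stoichiometric O₂ = 0.5 × 318 = 159 mol; O₂ fed = 159 × 2.119 = 336.9 mol.
N₂ fed = 336.9 × 79/21 = 1267 mol.
Fuel reacted = 0.73 × 318 → ξ = 232.1 mol.
Outlet (n = n₀ + ν ξ):
  H₂: 318 − 1(232.1) = 85.86
  O₂: 336.9 − 0.5(232.1) = 220.9
  N₂: 1267 (inert)
  H₂O: 0 + 1(232.1) = 232.1

221 mol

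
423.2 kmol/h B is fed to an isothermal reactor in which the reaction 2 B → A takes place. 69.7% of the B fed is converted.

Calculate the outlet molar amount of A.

147 kmol/h

B reacted = 0.697 × 423.2 = 295 kmol/h; ν_B = −2, so ξ = 295/2 = 147.5 kmol/h.
Outlet amounts (n = n₀ + ν ξ):
  B: 423.2 − 2(147.5) = 128.2
  A: 0 + 1(147.5) = 147.5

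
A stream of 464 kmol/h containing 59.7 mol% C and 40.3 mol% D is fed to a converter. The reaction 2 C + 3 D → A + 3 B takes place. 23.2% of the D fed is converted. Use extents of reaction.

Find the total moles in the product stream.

D reacted = 0.232 × 187 = 43.38 kmol/h; ν_D = −3, so ξ = 43.38/3 = 14.46 kmol/h.
Outlet amounts (n = n₀ + ν ξ):
  C: 277 − 2(14.46) = 248.1
  D: 187 − 3(14.46) = 143.6
  A: 0 + 1(14.46) = 14.46
  B: 0 + 3(14.46) = 43.38
Total out = 248.1 + 143.6 + 14.46 + 43.38 = 449.5 kmol/h.

450 kmol/h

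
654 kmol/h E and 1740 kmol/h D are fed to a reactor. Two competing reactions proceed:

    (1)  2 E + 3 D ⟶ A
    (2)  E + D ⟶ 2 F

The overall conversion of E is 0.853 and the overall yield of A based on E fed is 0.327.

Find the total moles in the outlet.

1540 kmol/h

Yield of A: 1ξ₁ / 654 = 0.327 → ξ₁ = 213.9 kmol/h.
Conversion of E: 2ξ₁ + 1ξ₂ = 0.853 × 654 = 557.9 → ξ₂ = 130.1 kmol/h.
Outlet amounts (n = n₀ + Σ ν·ξ):
  E: 654 − 2(213.9) − 1(130.1) = 96.14
  D: 1740 − 3(213.9) − 1(130.1) = 968.3
  A: 0 + 1(213.9) = 213.9
  F: 0 + 2(130.1) = 260.3
Total out = 96.14 + 968.3 + 213.9 + 260.3 = 1539 kmol/h.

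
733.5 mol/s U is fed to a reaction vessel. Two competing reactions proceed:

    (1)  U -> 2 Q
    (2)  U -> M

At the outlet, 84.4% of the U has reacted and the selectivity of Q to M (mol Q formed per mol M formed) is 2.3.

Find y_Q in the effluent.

0.622

Conversion of U: U consumed = 0.844 × 733.5 = 619.1 mol/s = 1ξ₁ + 1ξ₂.
Selectivity: 2ξ₁ / (1ξ₂) = 2.3 → ξ₁ = 1.15 ξ₂.
Substitute: (1·1.15 + 1) ξ₂ = 619.1 → ξ₂ = 287.9 mol/s, ξ₁ = 331.1 mol/s.
Outlet amounts (n = n₀ + Σ ν·ξ):
  U: 733.5 − 1(331.1) − 1(287.9) = 114.4
  Q: 0 + 2(331.1) = 662.3
  M: 0 + 1(287.9) = 287.9
Total out = 1065 mol/s; y_Q = 662.3 / 1065 = 0.6221.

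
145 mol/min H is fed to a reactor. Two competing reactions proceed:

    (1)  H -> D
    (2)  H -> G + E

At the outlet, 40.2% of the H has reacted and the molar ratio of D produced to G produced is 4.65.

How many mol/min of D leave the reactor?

Conversion of H: H consumed = 0.402 × 145 = 58.29 mol/min = 1ξ₁ + 1ξ₂.
Selectivity: 1ξ₁ / (1ξ₂) = 4.65 → ξ₁ = 4.65 ξ₂.
Substitute: (1·4.65 + 1) ξ₂ = 58.29 → ξ₂ = 10.32 mol/min, ξ₁ = 47.97 mol/min.
Outlet amounts (n = n₀ + Σ ν·ξ):
  H: 145 − 1(47.97) − 1(10.32) = 86.71
  D: 0 + 1(47.97) = 47.97
  G: 0 + 1(10.32) = 10.32
  E: 0 + 1(10.32) = 10.32

48 mol/min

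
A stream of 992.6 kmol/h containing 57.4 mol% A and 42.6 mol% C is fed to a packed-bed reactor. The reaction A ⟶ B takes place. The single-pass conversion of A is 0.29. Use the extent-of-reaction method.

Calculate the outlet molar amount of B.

165 kmol/h

A reacted = 0.29 × 569.8 = 165.2 kmol/h; ν_A = −1, so ξ = 165.2/1 = 165.2 kmol/h.
Outlet amounts (n = n₀ + ν ξ):
  A: 569.8 − 1(165.2) = 404.5
  B: 0 + 1(165.2) = 165.2
  C: 422.8 (inert)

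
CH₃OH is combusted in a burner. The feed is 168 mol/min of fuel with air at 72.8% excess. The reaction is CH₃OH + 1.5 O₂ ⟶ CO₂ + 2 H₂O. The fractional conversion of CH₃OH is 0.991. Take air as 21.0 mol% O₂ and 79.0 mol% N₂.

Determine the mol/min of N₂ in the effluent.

Stoichiometric O₂ = 1.5 × 168 = 252 mol/min; O₂ fed = 252 × 1.728 = 435.5 mol/min.
N₂ fed = 435.5 × 79/21 = 1638 mol/min.
Fuel reacted = 0.991 × 168 → ξ = 166.5 mol/min.
Outlet (n = n₀ + ν ξ):
  CH₃OH: 168 − 1(166.5) = 1.512
  O₂: 435.5 − 1.5(166.5) = 185.7
  N₂: 1638 (inert)
  CO₂: 0 + 1(166.5) = 166.5
  H₂O: 0 + 2(166.5) = 333

1640 mol/min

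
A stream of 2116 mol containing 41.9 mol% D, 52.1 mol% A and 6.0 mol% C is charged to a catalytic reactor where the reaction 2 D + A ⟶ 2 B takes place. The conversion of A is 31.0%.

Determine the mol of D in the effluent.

A reacted = 0.31 × 1102 = 341.8 mol; ν_A = −1, so ξ = 341.8/1 = 341.8 mol.
Outlet amounts (n = n₀ + ν ξ):
  D: 886.6 − 2(341.8) = 203.1
  A: 1102 − 1(341.8) = 760.7
  B: 0 + 2(341.8) = 683.5
  C: 127 (inert)

203 mol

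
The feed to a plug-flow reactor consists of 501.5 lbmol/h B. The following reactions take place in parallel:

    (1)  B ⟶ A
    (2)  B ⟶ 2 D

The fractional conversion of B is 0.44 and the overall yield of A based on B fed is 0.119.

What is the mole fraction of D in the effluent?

Yield of A: 1ξ₁ / 501.5 = 0.119 → ξ₁ = 59.68 lbmol/h.
Conversion of B: 1ξ₁ + 1ξ₂ = 0.44 × 501.5 = 220.7 → ξ₂ = 161 lbmol/h.
Outlet amounts (n = n₀ + Σ ν·ξ):
  B: 501.5 − 1(59.68) − 1(161) = 280.8
  A: 0 + 1(59.68) = 59.68
  D: 0 + 2(161) = 322
Total out = 662.5 lbmol/h; y_D = 322 / 662.5 = 0.486.

0.486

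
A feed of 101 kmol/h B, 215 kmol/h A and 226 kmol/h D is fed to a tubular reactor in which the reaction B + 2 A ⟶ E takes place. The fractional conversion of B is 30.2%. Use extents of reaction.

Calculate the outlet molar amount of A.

B reacted = 0.302 × 101 = 30.5 kmol/h; ν_B = −1, so ξ = 30.5/1 = 30.5 kmol/h.
Outlet amounts (n = n₀ + ν ξ):
  B: 101 − 1(30.5) = 70.5
  A: 215 − 2(30.5) = 154
  E: 0 + 1(30.5) = 30.5
  D: 226 (inert)

154 kmol/h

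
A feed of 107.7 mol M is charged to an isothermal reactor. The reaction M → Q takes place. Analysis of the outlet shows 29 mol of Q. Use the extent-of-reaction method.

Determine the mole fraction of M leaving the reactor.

For Q: n = n₀ + 1ξ → 29 = 0 + 1ξ, giving ξ = 29 mol.
Outlet amounts (n = n₀ + ν ξ):
  M: 107.7 − 1(29) = 78.7
  Q: 0 + 1(29) = 29
Total out = 107.7 mol; y_M = 78.7 / 107.7 = 0.7307.

0.731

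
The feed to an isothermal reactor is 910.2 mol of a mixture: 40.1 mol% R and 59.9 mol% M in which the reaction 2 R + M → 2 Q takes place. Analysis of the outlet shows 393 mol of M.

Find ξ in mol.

For M: n = n₀ − 1ξ → 393 = 545.2 − 1ξ, giving ξ = 152.2 mol.
Outlet amounts (n = n₀ + ν ξ):
  R: 365 − 2(152.2) = 60.57
  M: 545.2 − 1(152.2) = 393
  Q: 0 + 2(152.2) = 304.4

ξ = 152 mol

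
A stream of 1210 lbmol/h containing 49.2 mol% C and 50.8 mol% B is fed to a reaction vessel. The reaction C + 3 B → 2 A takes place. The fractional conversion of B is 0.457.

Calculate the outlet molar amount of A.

187 lbmol/h

B reacted = 0.457 × 614.7 = 280.9 lbmol/h; ν_B = −3, so ξ = 280.9/3 = 93.64 lbmol/h.
Outlet amounts (n = n₀ + ν ξ):
  C: 595.3 − 1(93.64) = 501.7
  B: 614.7 − 3(93.64) = 333.8
  A: 0 + 2(93.64) = 187.3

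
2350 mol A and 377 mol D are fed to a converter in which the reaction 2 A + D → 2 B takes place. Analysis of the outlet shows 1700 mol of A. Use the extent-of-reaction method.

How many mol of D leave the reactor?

52 mol

For A: n = n₀ − 2ξ → 1700 = 2350 − 2ξ, giving ξ = 325 mol.
Outlet amounts (n = n₀ + ν ξ):
  A: 2350 − 2(325) = 1700
  D: 377 − 1(325) = 52
  B: 0 + 2(325) = 650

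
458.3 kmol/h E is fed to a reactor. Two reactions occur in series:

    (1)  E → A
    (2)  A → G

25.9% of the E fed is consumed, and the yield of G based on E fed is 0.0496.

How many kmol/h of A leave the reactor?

96 kmol/h

Conversion of E: E consumed = 1ξ₁ = 0.259 × 458.3 → ξ₁ = 118.7 kmol/h.
Yield of G: 1ξ₂ / 458.3 = 0.0496 → ξ₂ = 22.73 kmol/h.
Outlet amounts (n = n₀ + Σ ν·ξ):
  E: 458.3 − 1(118.7) = 339.6
  A: 0 + 1(118.7) − 1(22.73) = 95.97
  G: 0 + 1(22.73) = 22.73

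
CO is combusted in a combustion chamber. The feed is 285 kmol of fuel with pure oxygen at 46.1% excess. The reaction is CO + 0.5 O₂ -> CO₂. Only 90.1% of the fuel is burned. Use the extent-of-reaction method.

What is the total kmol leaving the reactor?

Stoichiometric O₂ = 0.5 × 285 = 142.5 kmol; O₂ fed = 142.5 × 1.461 = 208.2 kmol.
Fuel reacted = 0.901 × 285 → ξ = 256.8 kmol.
Outlet (n = n₀ + ν ξ):
  CO: 285 − 1(256.8) = 28.21
  O₂: 208.2 − 0.5(256.8) = 79.8
  CO₂: 0 + 1(256.8) = 256.8
Total out = 28.21 + 79.8 + 256.8 = 364.8 kmol.

365 kmol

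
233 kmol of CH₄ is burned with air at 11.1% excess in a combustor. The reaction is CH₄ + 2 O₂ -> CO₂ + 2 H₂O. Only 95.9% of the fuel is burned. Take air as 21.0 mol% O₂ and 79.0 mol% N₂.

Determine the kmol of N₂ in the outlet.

Stoichiometric O₂ = 2 × 233 = 466 kmol; O₂ fed = 466 × 1.111 = 517.7 kmol.
N₂ fed = 517.7 × 79/21 = 1948 kmol.
Fuel reacted = 0.959 × 233 → ξ = 223.4 kmol.
Outlet (n = n₀ + ν ξ):
  CH₄: 233 − 1(223.4) = 9.553
  O₂: 517.7 − 2(223.4) = 70.83
  N₂: 1948 (inert)
  CO₂: 0 + 1(223.4) = 223.4
  H₂O: 0 + 2(223.4) = 446.9

1950 kmol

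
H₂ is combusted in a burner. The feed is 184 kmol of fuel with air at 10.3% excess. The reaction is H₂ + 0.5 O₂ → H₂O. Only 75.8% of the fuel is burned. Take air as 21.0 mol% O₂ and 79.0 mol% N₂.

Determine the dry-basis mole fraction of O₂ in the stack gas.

Stoichiometric O₂ = 0.5 × 184 = 92 kmol; O₂ fed = 92 × 1.103 = 101.5 kmol.
N₂ fed = 101.5 × 79/21 = 381.7 kmol.
Fuel reacted = 0.758 × 184 → ξ = 139.5 kmol.
Outlet (n = n₀ + ν ξ):
  H₂: 184 − 1(139.5) = 44.53
  O₂: 101.5 − 0.5(139.5) = 31.74
  N₂: 381.7 (inert)
  H₂O: 0 + 1(139.5) = 139.5
Dry total = 458 kmol; y_O₂ (dry) = 31.74 / 458 = 0.0693.

0.0693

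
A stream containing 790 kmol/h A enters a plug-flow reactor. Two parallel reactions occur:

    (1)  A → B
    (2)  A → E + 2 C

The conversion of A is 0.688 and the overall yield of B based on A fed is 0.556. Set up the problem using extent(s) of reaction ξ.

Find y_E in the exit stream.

Yield of B: 1ξ₁ / 790 = 0.556 → ξ₁ = 439.2 kmol/h.
Conversion of A: 1ξ₁ + 1ξ₂ = 0.688 × 790 = 543.5 → ξ₂ = 104.3 kmol/h.
Outlet amounts (n = n₀ + Σ ν·ξ):
  A: 790 − 1(439.2) − 1(104.3) = 246.5
  B: 0 + 1(439.2) = 439.2
  E: 0 + 1(104.3) = 104.3
  C: 0 + 2(104.3) = 208.6
Total out = 998.6 kmol/h; y_E = 104.3 / 998.6 = 0.1044.

0.104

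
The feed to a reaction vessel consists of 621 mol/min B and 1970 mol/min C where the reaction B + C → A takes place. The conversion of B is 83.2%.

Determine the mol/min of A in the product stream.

B reacted = 0.832 × 621 = 516.7 mol/min; ν_B = −1, so ξ = 516.7/1 = 516.7 mol/min.
Outlet amounts (n = n₀ + ν ξ):
  B: 621 − 1(516.7) = 104.3
  C: 1970 − 1(516.7) = 1453
  A: 0 + 1(516.7) = 516.7

517 mol/min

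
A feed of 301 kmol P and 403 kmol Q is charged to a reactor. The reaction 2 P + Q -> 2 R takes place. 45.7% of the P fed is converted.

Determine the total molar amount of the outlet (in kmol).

P reacted = 0.457 × 301 = 137.6 kmol; ν_P = −2, so ξ = 137.6/2 = 68.78 kmol.
Outlet amounts (n = n₀ + ν ξ):
  P: 301 − 2(68.78) = 163.4
  Q: 403 − 1(68.78) = 334.2
  R: 0 + 2(68.78) = 137.6
Total out = 163.4 + 334.2 + 137.6 = 635.2 kmol.

635 kmol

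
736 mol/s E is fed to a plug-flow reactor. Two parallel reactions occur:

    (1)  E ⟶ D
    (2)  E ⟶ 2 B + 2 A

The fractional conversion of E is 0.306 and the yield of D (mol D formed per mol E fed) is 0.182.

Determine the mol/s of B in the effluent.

183 mol/s

Yield of D: 1ξ₁ / 736 = 0.182 → ξ₁ = 134 mol/s.
Conversion of E: 1ξ₁ + 1ξ₂ = 0.306 × 736 = 225.2 → ξ₂ = 91.26 mol/s.
Outlet amounts (n = n₀ + Σ ν·ξ):
  E: 736 − 1(134) − 1(91.26) = 510.8
  D: 0 + 1(134) = 134
  B: 0 + 2(91.26) = 182.5
  A: 0 + 2(91.26) = 182.5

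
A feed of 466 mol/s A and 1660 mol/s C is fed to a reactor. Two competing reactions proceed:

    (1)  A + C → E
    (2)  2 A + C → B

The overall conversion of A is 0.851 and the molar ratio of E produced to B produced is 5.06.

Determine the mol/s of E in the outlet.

Conversion of A: A consumed = 0.851 × 466 = 396.6 mol/s = 1ξ₁ + 2ξ₂.
Selectivity: 1ξ₁ / (1ξ₂) = 5.06 → ξ₁ = 5.06 ξ₂.
Substitute: (1·5.06 + 2) ξ₂ = 396.6 → ξ₂ = 56.17 mol/s, ξ₁ = 284.2 mol/s.
Outlet amounts (n = n₀ + Σ ν·ξ):
  A: 466 − 1(284.2) − 2(56.17) = 69.43
  C: 1660 − 1(284.2) − 1(56.17) = 1320
  E: 0 + 1(284.2) = 284.2
  B: 0 + 1(56.17) = 56.17

284 mol/s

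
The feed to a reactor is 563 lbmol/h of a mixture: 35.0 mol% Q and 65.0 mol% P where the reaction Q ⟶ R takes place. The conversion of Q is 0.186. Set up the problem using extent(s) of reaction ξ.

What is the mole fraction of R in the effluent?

0.0651

Q reacted = 0.186 × 197.1 = 36.65 lbmol/h; ν_Q = −1, so ξ = 36.65/1 = 36.65 lbmol/h.
Outlet amounts (n = n₀ + ν ξ):
  Q: 197.1 − 1(36.65) = 160.4
  R: 0 + 1(36.65) = 36.65
  P: 365.9 (inert)
Total out = 563 lbmol/h; y_R = 36.65 / 563 = 0.0651.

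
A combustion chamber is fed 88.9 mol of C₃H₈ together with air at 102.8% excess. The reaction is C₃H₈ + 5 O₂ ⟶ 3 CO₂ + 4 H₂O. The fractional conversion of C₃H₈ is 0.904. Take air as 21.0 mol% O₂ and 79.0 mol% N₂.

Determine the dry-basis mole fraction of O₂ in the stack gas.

0.121

Stoichiometric O₂ = 5 × 88.9 = 444.5 mol; O₂ fed = 444.5 × 2.028 = 901.4 mol.
N₂ fed = 901.4 × 79/21 = 3391 mol.
Fuel reacted = 0.904 × 88.9 → ξ = 80.37 mol.
Outlet (n = n₀ + ν ξ):
  C₃H₈: 88.9 − 1(80.37) = 8.534
  O₂: 901.4 − 5(80.37) = 499.6
  N₂: 3391 (inert)
  CO₂: 0 + 3(80.37) = 241.1
  H₂O: 0 + 4(80.37) = 321.5
Dry total = 4140 mol; y_O₂ (dry) = 499.6 / 4140 = 0.1207.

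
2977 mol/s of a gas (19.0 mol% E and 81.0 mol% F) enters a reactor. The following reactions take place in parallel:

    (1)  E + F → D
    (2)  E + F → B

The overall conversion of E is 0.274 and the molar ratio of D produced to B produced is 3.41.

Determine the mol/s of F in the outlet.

Conversion of E: E consumed = 0.274 × 565.6 = 155 mol/s = 1ξ₁ + 1ξ₂.
Selectivity: 1ξ₁ / (1ξ₂) = 3.41 → ξ₁ = 3.41 ξ₂.
Substitute: (1·3.41 + 1) ξ₂ = 155 → ξ₂ = 35.14 mol/s, ξ₁ = 119.8 mol/s.
Outlet amounts (n = n₀ + Σ ν·ξ):
  E: 565.6 − 1(119.8) − 1(35.14) = 410.6
  F: 2411 − 1(119.8) − 1(35.14) = 2256
  D: 0 + 1(119.8) = 119.8
  B: 0 + 1(35.14) = 35.14

2260 mol/s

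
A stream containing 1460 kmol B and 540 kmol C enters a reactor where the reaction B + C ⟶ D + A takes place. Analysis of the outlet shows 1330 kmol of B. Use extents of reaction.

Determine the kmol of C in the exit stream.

For B: n = n₀ − 1ξ → 1330 = 1460 − 1ξ, giving ξ = 130 kmol.
Outlet amounts (n = n₀ + ν ξ):
  B: 1460 − 1(130) = 1330
  C: 540 − 1(130) = 410
  D: 0 + 1(130) = 130
  A: 0 + 1(130) = 130

410 kmol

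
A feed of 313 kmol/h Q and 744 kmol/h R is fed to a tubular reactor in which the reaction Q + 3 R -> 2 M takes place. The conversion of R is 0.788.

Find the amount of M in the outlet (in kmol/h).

R reacted = 0.788 × 744 = 586.3 kmol/h; ν_R = −3, so ξ = 586.3/3 = 195.4 kmol/h.
Outlet amounts (n = n₀ + ν ξ):
  Q: 313 − 1(195.4) = 117.6
  R: 744 − 3(195.4) = 157.7
  M: 0 + 2(195.4) = 390.8

391 kmol/h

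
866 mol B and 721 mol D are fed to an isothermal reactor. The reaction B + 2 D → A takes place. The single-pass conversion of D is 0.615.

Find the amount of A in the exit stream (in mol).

222 mol

D reacted = 0.615 × 721 = 443.4 mol; ν_D = −2, so ξ = 443.4/2 = 221.7 mol.
Outlet amounts (n = n₀ + ν ξ):
  B: 866 − 1(221.7) = 644.3
  D: 721 − 2(221.7) = 277.6
  A: 0 + 1(221.7) = 221.7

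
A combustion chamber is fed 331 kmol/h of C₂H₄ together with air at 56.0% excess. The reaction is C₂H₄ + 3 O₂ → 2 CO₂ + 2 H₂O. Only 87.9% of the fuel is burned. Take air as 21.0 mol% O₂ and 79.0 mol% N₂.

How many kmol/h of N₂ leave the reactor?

Stoichiometric O₂ = 3 × 331 = 993 kmol/h; O₂ fed = 993 × 1.560 = 1549 kmol/h.
N₂ fed = 1549 × 79/21 = 5827 kmol/h.
Fuel reacted = 0.879 × 331 → ξ = 290.9 kmol/h.
Outlet (n = n₀ + ν ξ):
  C₂H₄: 331 − 1(290.9) = 40.05
  O₂: 1549 − 3(290.9) = 676.2
  N₂: 5827 (inert)
  CO₂: 0 + 2(290.9) = 581.9
  H₂O: 0 + 2(290.9) = 581.9

5830 kmol/h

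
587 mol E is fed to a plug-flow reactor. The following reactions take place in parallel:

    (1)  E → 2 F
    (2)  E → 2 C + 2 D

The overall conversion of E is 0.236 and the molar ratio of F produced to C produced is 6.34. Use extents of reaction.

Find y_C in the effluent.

Conversion of E: E consumed = 0.236 × 587 = 138.5 mol = 1ξ₁ + 1ξ₂.
Selectivity: 2ξ₁ / (2ξ₂) = 6.34 → ξ₁ = 6.34 ξ₂.
Substitute: (1·6.34 + 1) ξ₂ = 138.5 → ξ₂ = 18.87 mol, ξ₁ = 119.7 mol.
Outlet amounts (n = n₀ + Σ ν·ξ):
  E: 587 − 1(119.7) − 1(18.87) = 448.5
  F: 0 + 2(119.7) = 239.3
  C: 0 + 2(18.87) = 37.75
  D: 0 + 2(18.87) = 37.75
Total out = 763.3 mol; y_C = 37.75 / 763.3 = 0.04945.

0.0495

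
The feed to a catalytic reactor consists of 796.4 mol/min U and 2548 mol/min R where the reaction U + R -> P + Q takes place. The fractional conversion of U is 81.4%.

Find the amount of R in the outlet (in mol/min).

U reacted = 0.814 × 796.4 = 648.3 mol/min; ν_U = −1, so ξ = 648.3/1 = 648.3 mol/min.
Outlet amounts (n = n₀ + ν ξ):
  U: 796.4 − 1(648.3) = 148.1
  R: 2548 − 1(648.3) = 1900
  P: 0 + 1(648.3) = 648.3
  Q: 0 + 1(648.3) = 648.3

1900 mol/min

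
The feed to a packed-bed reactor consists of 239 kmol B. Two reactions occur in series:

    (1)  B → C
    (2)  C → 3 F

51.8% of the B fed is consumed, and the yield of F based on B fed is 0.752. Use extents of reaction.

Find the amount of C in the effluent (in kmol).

63.9 kmol

Conversion of B: B consumed = 1ξ₁ = 0.518 × 239 → ξ₁ = 123.8 kmol.
Yield of F: 3ξ₂ / 239 = 0.752 → ξ₂ = 59.91 kmol.
Outlet amounts (n = n₀ + Σ ν·ξ):
  B: 239 − 1(123.8) = 115.2
  C: 0 + 1(123.8) − 1(59.91) = 63.89
  F: 0 + 3(59.91) = 179.7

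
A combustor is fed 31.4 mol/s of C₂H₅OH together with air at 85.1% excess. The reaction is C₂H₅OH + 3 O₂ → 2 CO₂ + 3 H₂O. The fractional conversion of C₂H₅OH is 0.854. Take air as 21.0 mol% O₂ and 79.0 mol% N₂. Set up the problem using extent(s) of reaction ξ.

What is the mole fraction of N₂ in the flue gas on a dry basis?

0.812

Stoichiometric O₂ = 3 × 31.4 = 94.2 mol/s; O₂ fed = 94.2 × 1.851 = 174.4 mol/s.
N₂ fed = 174.4 × 79/21 = 655.9 mol/s.
Fuel reacted = 0.854 × 31.4 → ξ = 26.82 mol/s.
Outlet (n = n₀ + ν ξ):
  C₂H₅OH: 31.4 − 1(26.82) = 4.584
  O₂: 174.4 − 3(26.82) = 93.92
  N₂: 655.9 (inert)
  CO₂: 0 + 2(26.82) = 53.63
  H₂O: 0 + 3(26.82) = 80.45
Dry total = 808.1 mol/s; y_N₂ (dry) = 655.9 / 808.1 = 0.8117.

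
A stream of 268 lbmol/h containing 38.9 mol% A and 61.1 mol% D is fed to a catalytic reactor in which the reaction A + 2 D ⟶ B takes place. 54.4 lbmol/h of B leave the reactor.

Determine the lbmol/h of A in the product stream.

49.9 lbmol/h

For B: n = n₀ + 1ξ → 54.4 = 0 + 1ξ, giving ξ = 54.4 lbmol/h.
Outlet amounts (n = n₀ + ν ξ):
  A: 104.3 − 1(54.4) = 49.85
  D: 163.7 − 2(54.4) = 54.95
  B: 0 + 1(54.4) = 54.4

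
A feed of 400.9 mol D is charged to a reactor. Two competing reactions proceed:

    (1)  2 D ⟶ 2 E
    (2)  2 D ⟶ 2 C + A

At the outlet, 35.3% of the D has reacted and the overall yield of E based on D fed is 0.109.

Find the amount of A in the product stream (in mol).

Yield of E: 2ξ₁ / 400.9 = 0.109 → ξ₁ = 21.85 mol.
Conversion of D: 2ξ₁ + 2ξ₂ = 0.353 × 400.9 = 141.5 → ξ₂ = 48.91 mol.
Outlet amounts (n = n₀ + Σ ν·ξ):
  D: 400.9 − 2(21.85) − 2(48.91) = 259.4
  E: 0 + 2(21.85) = 43.7
  C: 0 + 2(48.91) = 97.82
  A: 0 + 1(48.91) = 48.91

48.9 mol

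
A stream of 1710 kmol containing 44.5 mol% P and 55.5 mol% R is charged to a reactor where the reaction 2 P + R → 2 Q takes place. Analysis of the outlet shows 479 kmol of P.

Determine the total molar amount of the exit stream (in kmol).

For P: n = n₀ − 2ξ → 479 = 761 − 2ξ, giving ξ = 141 kmol.
Outlet amounts (n = n₀ + ν ξ):
  P: 761 − 2(141) = 479
  R: 949 − 1(141) = 808.1
  Q: 0 + 2(141) = 282
Total out = 479 + 808.1 + 282 = 1569 kmol.

1570 kmol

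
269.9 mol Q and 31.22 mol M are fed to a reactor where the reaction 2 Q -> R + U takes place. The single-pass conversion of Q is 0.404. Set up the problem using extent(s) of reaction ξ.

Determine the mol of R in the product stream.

54.5 mol

Q reacted = 0.404 × 269.9 = 109 mol; ν_Q = −2, so ξ = 109/2 = 54.52 mol.
Outlet amounts (n = n₀ + ν ξ):
  Q: 269.9 − 2(54.52) = 160.9
  R: 0 + 1(54.52) = 54.52
  U: 0 + 1(54.52) = 54.52
  M: 31.22 (inert)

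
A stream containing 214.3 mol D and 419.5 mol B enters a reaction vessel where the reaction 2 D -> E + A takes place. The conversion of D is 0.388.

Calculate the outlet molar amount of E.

D reacted = 0.388 × 214.3 = 83.15 mol; ν_D = −2, so ξ = 83.15/2 = 41.57 mol.
Outlet amounts (n = n₀ + ν ξ):
  D: 214.3 − 2(41.57) = 131.2
  E: 0 + 1(41.57) = 41.57
  A: 0 + 1(41.57) = 41.57
  B: 419.5 (inert)

41.6 mol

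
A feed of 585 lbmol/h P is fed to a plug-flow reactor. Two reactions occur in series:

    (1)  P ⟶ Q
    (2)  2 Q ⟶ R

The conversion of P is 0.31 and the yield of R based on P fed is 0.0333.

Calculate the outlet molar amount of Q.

Conversion of P: P consumed = 1ξ₁ = 0.31 × 585 → ξ₁ = 181.3 lbmol/h.
Yield of R: 1ξ₂ / 585 = 0.0333 → ξ₂ = 19.48 lbmol/h.
Outlet amounts (n = n₀ + Σ ν·ξ):
  P: 585 − 1(181.3) = 403.6
  Q: 0 + 1(181.3) − 2(19.48) = 142.4
  R: 0 + 1(19.48) = 19.48

142 lbmol/h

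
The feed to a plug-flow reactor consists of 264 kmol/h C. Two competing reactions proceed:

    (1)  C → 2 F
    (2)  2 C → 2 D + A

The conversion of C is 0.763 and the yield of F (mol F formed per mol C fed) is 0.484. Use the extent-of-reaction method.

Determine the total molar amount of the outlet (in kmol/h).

Yield of F: 2ξ₁ / 264 = 0.484 → ξ₁ = 63.89 kmol/h.
Conversion of C: 1ξ₁ + 2ξ₂ = 0.763 × 264 = 201.4 → ξ₂ = 68.77 kmol/h.
Outlet amounts (n = n₀ + Σ ν·ξ):
  C: 264 − 1(63.89) − 2(68.77) = 62.57
  F: 0 + 2(63.89) = 127.8
  D: 0 + 2(68.77) = 137.5
  A: 0 + 1(68.77) = 68.77
Total out = 62.57 + 127.8 + 137.5 + 68.77 = 396.7 kmol/h.

397 kmol/h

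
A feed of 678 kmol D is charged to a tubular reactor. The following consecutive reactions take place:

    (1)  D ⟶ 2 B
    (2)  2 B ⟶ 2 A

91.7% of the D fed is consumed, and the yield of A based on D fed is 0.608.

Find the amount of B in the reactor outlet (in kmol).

Conversion of D: D consumed = 1ξ₁ = 0.917 × 678 → ξ₁ = 621.7 kmol.
Yield of A: 2ξ₂ / 678 = 0.608 → ξ₂ = 206.1 kmol.
Outlet amounts (n = n₀ + Σ ν·ξ):
  D: 678 − 1(621.7) = 56.27
  B: 0 + 2(621.7) − 2(206.1) = 831.2
  A: 0 + 2(206.1) = 412.2

831 kmol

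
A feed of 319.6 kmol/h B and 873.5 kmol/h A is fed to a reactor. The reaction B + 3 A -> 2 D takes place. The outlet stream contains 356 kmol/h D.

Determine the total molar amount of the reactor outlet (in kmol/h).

837 kmol/h

For D: n = n₀ + 2ξ → 356 = 0 + 2ξ, giving ξ = 178 kmol/h.
Outlet amounts (n = n₀ + ν ξ):
  B: 319.6 − 1(178) = 141.6
  A: 873.5 − 3(178) = 339.5
  D: 0 + 2(178) = 356
Total out = 141.6 + 339.5 + 356 = 837.1 kmol/h.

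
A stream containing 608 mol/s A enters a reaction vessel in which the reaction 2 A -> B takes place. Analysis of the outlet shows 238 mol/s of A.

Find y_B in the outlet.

For A: n = n₀ − 2ξ → 238 = 608 − 2ξ, giving ξ = 185 mol/s.
Outlet amounts (n = n₀ + ν ξ):
  A: 608 − 2(185) = 238
  B: 0 + 1(185) = 185
Total out = 423 mol/s; y_B = 185 / 423 = 0.4374.

0.437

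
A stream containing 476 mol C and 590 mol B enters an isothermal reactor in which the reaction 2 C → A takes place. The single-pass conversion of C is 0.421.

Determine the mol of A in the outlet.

100 mol

C reacted = 0.421 × 476 = 200.4 mol; ν_C = −2, so ξ = 200.4/2 = 100.2 mol.
Outlet amounts (n = n₀ + ν ξ):
  C: 476 − 2(100.2) = 275.6
  A: 0 + 1(100.2) = 100.2
  B: 590 (inert)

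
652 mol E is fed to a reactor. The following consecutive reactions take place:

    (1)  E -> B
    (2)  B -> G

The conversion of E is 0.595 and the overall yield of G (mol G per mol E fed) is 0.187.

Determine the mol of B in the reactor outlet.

Conversion of E: E consumed = 1ξ₁ = 0.595 × 652 → ξ₁ = 387.9 mol.
Yield of G: 1ξ₂ / 652 = 0.187 → ξ₂ = 121.9 mol.
Outlet amounts (n = n₀ + Σ ν·ξ):
  E: 652 − 1(387.9) = 264.1
  B: 0 + 1(387.9) − 1(121.9) = 266
  G: 0 + 1(121.9) = 121.9

266 mol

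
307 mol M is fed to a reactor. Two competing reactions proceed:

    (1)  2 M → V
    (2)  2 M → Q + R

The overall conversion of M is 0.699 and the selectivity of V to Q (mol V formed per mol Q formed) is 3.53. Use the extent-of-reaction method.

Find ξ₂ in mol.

Conversion of M: M consumed = 0.699 × 307 = 214.6 mol = 2ξ₁ + 2ξ₂.
Selectivity: 1ξ₁ / (1ξ₂) = 3.53 → ξ₁ = 3.53 ξ₂.
Substitute: (2·3.53 + 2) ξ₂ = 214.6 → ξ₂ = 23.69 mol, ξ₁ = 83.61 mol.
Outlet amounts (n = n₀ + Σ ν·ξ):
  M: 307 − 2(83.61) − 2(23.69) = 92.41
  V: 0 + 1(83.61) = 83.61
  Q: 0 + 1(23.69) = 23.69
  R: 0 + 1(23.69) = 23.69

ξ₂ = 23.7 mol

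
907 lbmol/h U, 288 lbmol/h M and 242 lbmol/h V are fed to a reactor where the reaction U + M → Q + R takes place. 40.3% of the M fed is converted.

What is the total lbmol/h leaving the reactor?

1440 lbmol/h

M reacted = 0.403 × 288 = 116.1 lbmol/h; ν_M = −1, so ξ = 116.1/1 = 116.1 lbmol/h.
Outlet amounts (n = n₀ + ν ξ):
  U: 907 − 1(116.1) = 790.9
  M: 288 − 1(116.1) = 171.9
  Q: 0 + 1(116.1) = 116.1
  R: 0 + 1(116.1) = 116.1
  V: 242 (inert)
Total out = 790.9 + 171.9 + 116.1 + 116.1 + 242 = 1437 lbmol/h.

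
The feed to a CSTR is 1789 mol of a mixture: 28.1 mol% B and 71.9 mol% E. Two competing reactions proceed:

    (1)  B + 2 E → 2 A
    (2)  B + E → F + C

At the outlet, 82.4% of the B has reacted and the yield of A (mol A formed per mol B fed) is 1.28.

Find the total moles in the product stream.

1470 mol

Yield of A: 2ξ₁ / 502.7 = 1.28 → ξ₁ = 321.7 mol.
Conversion of B: 1ξ₁ + 1ξ₂ = 0.824 × 502.7 = 414.2 → ξ₂ = 92.5 mol.
Outlet amounts (n = n₀ + Σ ν·ξ):
  B: 502.7 − 1(321.7) − 1(92.5) = 88.48
  E: 1286 − 2(321.7) − 1(92.5) = 550.3
  A: 0 + 2(321.7) = 643.5
  F: 0 + 1(92.5) = 92.5
  C: 0 + 1(92.5) = 92.5
Total out = 88.48 + 550.3 + 643.5 + 92.5 + 92.5 = 1467 mol.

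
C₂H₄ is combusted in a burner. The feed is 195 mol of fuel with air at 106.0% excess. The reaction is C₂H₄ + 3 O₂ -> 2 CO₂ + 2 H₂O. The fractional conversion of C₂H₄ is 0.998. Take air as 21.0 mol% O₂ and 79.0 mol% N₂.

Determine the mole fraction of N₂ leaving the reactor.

Stoichiometric O₂ = 3 × 195 = 585 mol; O₂ fed = 585 × 2.060 = 1205 mol.
N₂ fed = 1205 × 79/21 = 4533 mol.
Fuel reacted = 0.998 × 195 → ξ = 194.6 mol.
Outlet (n = n₀ + ν ξ):
  C₂H₄: 195 − 1(194.6) = 0.39
  O₂: 1205 − 3(194.6) = 621.3
  N₂: 4533 (inert)
  CO₂: 0 + 2(194.6) = 389.2
  H₂O: 0 + 2(194.6) = 389.2
Total out = 5934 mol; y_N₂ = 4533 / 5934 = 0.764.

0.764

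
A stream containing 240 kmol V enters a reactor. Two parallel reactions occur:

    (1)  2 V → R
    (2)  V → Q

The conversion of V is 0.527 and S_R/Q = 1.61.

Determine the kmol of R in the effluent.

48.3 kmol

Conversion of V: V consumed = 0.527 × 240 = 126.5 kmol = 2ξ₁ + 1ξ₂.
Selectivity: 1ξ₁ / (1ξ₂) = 1.61 → ξ₁ = 1.61 ξ₂.
Substitute: (2·1.61 + 1) ξ₂ = 126.5 → ξ₂ = 29.97 kmol, ξ₁ = 48.25 kmol.
Outlet amounts (n = n₀ + Σ ν·ξ):
  V: 240 − 2(48.25) − 1(29.97) = 113.5
  R: 0 + 1(48.25) = 48.25
  Q: 0 + 1(29.97) = 29.97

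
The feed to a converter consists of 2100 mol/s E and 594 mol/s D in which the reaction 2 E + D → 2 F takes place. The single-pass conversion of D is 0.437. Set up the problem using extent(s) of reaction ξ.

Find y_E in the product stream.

0.649

D reacted = 0.437 × 594 = 259.6 mol/s; ν_D = −1, so ξ = 259.6/1 = 259.6 mol/s.
Outlet amounts (n = n₀ + ν ξ):
  E: 2100 − 2(259.6) = 1581
  D: 594 − 1(259.6) = 334.4
  F: 0 + 2(259.6) = 519.2
Total out = 2434 mol/s; y_E = 1581 / 2434 = 0.6494.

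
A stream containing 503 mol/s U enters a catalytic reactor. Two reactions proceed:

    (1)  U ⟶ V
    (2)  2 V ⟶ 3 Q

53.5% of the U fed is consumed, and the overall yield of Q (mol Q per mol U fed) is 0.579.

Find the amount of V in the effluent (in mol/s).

74.9 mol/s

Conversion of U: U consumed = 1ξ₁ = 0.535 × 503 → ξ₁ = 269.1 mol/s.
Yield of Q: 3ξ₂ / 503 = 0.579 → ξ₂ = 97.08 mol/s.
Outlet amounts (n = n₀ + Σ ν·ξ):
  U: 503 − 1(269.1) = 233.9
  V: 0 + 1(269.1) − 2(97.08) = 74.95
  Q: 0 + 3(97.08) = 291.2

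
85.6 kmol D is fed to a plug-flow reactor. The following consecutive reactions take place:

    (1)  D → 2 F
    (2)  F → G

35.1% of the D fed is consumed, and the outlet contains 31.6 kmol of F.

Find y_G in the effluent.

0.246

Conversion of D: D consumed = 1ξ₁ = 0.351 × 85.6 → ξ₁ = 30.05 kmol.
F balance: n_F = 0 + 2ξ₁ − 1ξ₂ = 31.6 → ξ₂ = (2·30.05 − 31.6)/1 = 28.49 kmol.
Outlet amounts (n = n₀ + Σ ν·ξ):
  D: 85.6 − 1(30.05) = 55.55
  F: 0 + 2(30.05) − 1(28.49) = 31.6
  G: 0 + 1(28.49) = 28.49
Total out = 115.6 kmol; y_G = 28.49 / 115.6 = 0.2464.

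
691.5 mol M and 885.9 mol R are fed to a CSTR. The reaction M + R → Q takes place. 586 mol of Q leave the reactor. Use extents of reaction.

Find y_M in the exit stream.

For Q: n = n₀ + 1ξ → 586 = 0 + 1ξ, giving ξ = 586 mol.
Outlet amounts (n = n₀ + ν ξ):
  M: 691.5 − 1(586) = 105.5
  R: 885.9 − 1(586) = 299.9
  Q: 0 + 1(586) = 586
Total out = 991.4 mol; y_M = 105.5 / 991.4 = 0.1064.

0.106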